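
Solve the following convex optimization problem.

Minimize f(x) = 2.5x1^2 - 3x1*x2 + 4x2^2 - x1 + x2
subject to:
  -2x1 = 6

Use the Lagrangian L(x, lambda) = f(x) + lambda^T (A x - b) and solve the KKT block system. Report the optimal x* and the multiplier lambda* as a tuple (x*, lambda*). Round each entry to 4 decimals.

Form the Lagrangian:
  L(x, lambda) = (1/2) x^T Q x + c^T x + lambda^T (A x - b)
Stationarity (grad_x L = 0): Q x + c + A^T lambda = 0.
Primal feasibility: A x = b.

This gives the KKT block system:
  [ Q   A^T ] [ x     ]   [-c ]
  [ A    0  ] [ lambda ] = [ b ]

Solving the linear system:
  x*      = (-3, -1.25)
  lambda* = (-6.125)
  f(x*)   = 19.25

x* = (-3, -1.25), lambda* = (-6.125)


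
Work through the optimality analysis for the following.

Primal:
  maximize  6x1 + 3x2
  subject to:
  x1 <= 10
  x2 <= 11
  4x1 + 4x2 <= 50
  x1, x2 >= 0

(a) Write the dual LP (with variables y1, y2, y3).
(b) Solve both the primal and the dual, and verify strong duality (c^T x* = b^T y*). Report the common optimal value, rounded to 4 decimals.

The standard primal-dual pair for 'max c^T x s.t. A x <= b, x >= 0' is:
  Dual:  min b^T y  s.t.  A^T y >= c,  y >= 0.

So the dual LP is:
  minimize  10y1 + 11y2 + 50y3
  subject to:
    y1 + 4y3 >= 6
    y2 + 4y3 >= 3
    y1, y2, y3 >= 0

Solving the primal: x* = (10, 2.5).
  primal value c^T x* = 67.5.
Solving the dual: y* = (3, 0, 0.75).
  dual value b^T y* = 67.5.
Strong duality: c^T x* = b^T y*. Confirmed.

67.5


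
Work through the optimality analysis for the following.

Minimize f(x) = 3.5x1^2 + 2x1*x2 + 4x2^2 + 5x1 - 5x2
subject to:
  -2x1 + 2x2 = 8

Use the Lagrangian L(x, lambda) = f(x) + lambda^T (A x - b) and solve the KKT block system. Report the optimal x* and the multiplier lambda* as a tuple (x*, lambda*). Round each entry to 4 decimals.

Form the Lagrangian:
  L(x, lambda) = (1/2) x^T Q x + c^T x + lambda^T (A x - b)
Stationarity (grad_x L = 0): Q x + c + A^T lambda = 0.
Primal feasibility: A x = b.

This gives the KKT block system:
  [ Q   A^T ] [ x     ]   [-c ]
  [ A    0  ] [ lambda ] = [ b ]

Solving the linear system:
  x*      = (-2.1053, 1.8947)
  lambda* = (-2.9737)
  f(x*)   = 1.8947

x* = (-2.1053, 1.8947), lambda* = (-2.9737)


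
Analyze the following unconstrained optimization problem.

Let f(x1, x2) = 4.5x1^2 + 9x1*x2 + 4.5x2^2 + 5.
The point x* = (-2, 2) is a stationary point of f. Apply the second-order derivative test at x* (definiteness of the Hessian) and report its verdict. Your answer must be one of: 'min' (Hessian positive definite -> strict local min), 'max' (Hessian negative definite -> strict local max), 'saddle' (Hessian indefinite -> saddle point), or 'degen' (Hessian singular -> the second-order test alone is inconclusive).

Compute the Hessian H = grad^2 f:
  H = [[9, 9], [9, 9]]
Verify stationarity: grad f(x*) = H x* + g = (0, 0).
Eigenvalues of H: 0, 18.
H has a zero eigenvalue (singular; positive semidefinite but not definite), so H is neither positive definite, negative definite, nor indefinite. The second-order test alone is inconclusive -> degen.
(Indeed, f is constant along the null direction of H through x*, so x* is not a strict local extremum.)

degen


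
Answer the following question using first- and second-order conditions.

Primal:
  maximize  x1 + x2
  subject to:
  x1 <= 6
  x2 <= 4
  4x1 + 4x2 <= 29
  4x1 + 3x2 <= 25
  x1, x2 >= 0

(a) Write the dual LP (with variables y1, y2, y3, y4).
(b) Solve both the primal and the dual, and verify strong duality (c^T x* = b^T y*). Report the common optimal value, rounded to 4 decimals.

The standard primal-dual pair for 'max c^T x s.t. A x <= b, x >= 0' is:
  Dual:  min b^T y  s.t.  A^T y >= c,  y >= 0.

So the dual LP is:
  minimize  6y1 + 4y2 + 29y3 + 25y4
  subject to:
    y1 + 4y3 + 4y4 >= 1
    y2 + 4y3 + 3y4 >= 1
    y1, y2, y3, y4 >= 0

Solving the primal: x* = (3.25, 4).
  primal value c^T x* = 7.25.
Solving the dual: y* = (0, 0.25, 0, 0.25).
  dual value b^T y* = 7.25.
Strong duality: c^T x* = b^T y*. Confirmed.

7.25


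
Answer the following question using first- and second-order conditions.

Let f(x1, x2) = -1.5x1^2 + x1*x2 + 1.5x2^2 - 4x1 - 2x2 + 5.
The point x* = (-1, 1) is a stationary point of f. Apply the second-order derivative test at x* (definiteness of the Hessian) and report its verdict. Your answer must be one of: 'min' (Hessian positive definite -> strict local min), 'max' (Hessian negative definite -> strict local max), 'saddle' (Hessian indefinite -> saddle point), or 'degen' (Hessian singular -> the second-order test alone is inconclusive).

Compute the Hessian H = grad^2 f:
  H = [[-3, 1], [1, 3]]
Verify stationarity: grad f(x*) = H x* + g = (0, 0).
Eigenvalues of H: -3.1623, 3.1623.
Eigenvalues have mixed signs, so H is indefinite -> x* is a saddle point.

saddle


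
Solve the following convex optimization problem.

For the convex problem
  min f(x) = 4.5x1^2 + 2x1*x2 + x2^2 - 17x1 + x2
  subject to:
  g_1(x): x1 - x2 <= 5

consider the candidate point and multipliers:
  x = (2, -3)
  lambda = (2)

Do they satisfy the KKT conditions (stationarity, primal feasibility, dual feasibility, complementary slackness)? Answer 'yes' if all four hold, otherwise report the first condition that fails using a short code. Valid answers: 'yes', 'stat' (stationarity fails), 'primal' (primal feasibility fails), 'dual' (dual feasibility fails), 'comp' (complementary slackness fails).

Gradient of f: grad f(x) = Q x + c = (-5, -1)
Constraint values g_i(x) = a_i^T x - b_i:
  g_1((2, -3)) = 0
Stationarity residual: grad f(x) + sum_i lambda_i a_i = (-3, -3)
  -> stationarity FAILS
Primal feasibility (all g_i <= 0): OK
Dual feasibility (all lambda_i >= 0): OK
Complementary slackness (lambda_i * g_i(x) = 0 for all i): OK

Verdict: the first failing condition is stationarity -> stat.

stat


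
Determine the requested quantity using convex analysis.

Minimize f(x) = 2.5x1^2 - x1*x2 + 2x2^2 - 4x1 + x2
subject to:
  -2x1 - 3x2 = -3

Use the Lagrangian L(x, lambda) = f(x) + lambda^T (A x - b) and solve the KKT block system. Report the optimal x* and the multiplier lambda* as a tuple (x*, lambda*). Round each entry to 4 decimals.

Form the Lagrangian:
  L(x, lambda) = (1/2) x^T Q x + c^T x + lambda^T (A x - b)
Stationarity (grad_x L = 0): Q x + c + A^T lambda = 0.
Primal feasibility: A x = b.

This gives the KKT block system:
  [ Q   A^T ] [ x     ]   [-c ]
  [ A    0  ] [ lambda ] = [ b ]

Solving the linear system:
  x*      = (1.0274, 0.3151)
  lambda* = (0.411)
  f(x*)   = -1.2808

x* = (1.0274, 0.3151), lambda* = (0.411)


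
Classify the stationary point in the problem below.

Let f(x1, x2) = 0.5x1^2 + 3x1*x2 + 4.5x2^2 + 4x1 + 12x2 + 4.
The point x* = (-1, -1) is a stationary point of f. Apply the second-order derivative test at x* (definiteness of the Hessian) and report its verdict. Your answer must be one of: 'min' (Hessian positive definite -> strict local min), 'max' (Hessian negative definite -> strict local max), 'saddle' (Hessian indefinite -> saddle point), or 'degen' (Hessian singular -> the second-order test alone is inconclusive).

Compute the Hessian H = grad^2 f:
  H = [[1, 3], [3, 9]]
Verify stationarity: grad f(x*) = H x* + g = (0, 0).
Eigenvalues of H: 0, 10.
H has a zero eigenvalue (singular; positive semidefinite but not definite), so H is neither positive definite, negative definite, nor indefinite. The second-order test alone is inconclusive -> degen.
(Indeed, f is constant along the null direction of H through x*, so x* is not a strict local extremum.)

degen


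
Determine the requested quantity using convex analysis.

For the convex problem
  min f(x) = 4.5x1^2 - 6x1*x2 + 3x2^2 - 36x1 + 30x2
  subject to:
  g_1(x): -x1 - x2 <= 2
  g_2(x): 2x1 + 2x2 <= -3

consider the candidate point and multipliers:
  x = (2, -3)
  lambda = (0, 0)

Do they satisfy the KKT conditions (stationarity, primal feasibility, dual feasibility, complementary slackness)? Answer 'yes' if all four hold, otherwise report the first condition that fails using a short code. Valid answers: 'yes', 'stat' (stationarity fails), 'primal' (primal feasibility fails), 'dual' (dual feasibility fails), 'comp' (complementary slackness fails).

Gradient of f: grad f(x) = Q x + c = (0, 0)
Constraint values g_i(x) = a_i^T x - b_i:
  g_1((2, -3)) = -1
  g_2((2, -3)) = 1
Stationarity residual: grad f(x) + sum_i lambda_i a_i = (0, 0)
  -> stationarity OK
Primal feasibility (all g_i <= 0): FAILS
Dual feasibility (all lambda_i >= 0): OK
Complementary slackness (lambda_i * g_i(x) = 0 for all i): OK

Verdict: the first failing condition is primal_feasibility -> primal.

primal


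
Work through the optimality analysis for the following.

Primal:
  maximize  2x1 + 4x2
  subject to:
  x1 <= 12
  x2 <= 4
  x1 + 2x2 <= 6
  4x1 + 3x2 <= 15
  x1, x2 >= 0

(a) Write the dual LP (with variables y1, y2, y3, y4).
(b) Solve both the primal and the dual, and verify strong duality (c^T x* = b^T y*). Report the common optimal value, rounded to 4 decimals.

The standard primal-dual pair for 'max c^T x s.t. A x <= b, x >= 0' is:
  Dual:  min b^T y  s.t.  A^T y >= c,  y >= 0.

So the dual LP is:
  minimize  12y1 + 4y2 + 6y3 + 15y4
  subject to:
    y1 + y3 + 4y4 >= 2
    y2 + 2y3 + 3y4 >= 4
    y1, y2, y3, y4 >= 0

Solving the primal: x* = (2.4, 1.8).
  primal value c^T x* = 12.
Solving the dual: y* = (0, 0, 2, 0).
  dual value b^T y* = 12.
Strong duality: c^T x* = b^T y*. Confirmed.

12


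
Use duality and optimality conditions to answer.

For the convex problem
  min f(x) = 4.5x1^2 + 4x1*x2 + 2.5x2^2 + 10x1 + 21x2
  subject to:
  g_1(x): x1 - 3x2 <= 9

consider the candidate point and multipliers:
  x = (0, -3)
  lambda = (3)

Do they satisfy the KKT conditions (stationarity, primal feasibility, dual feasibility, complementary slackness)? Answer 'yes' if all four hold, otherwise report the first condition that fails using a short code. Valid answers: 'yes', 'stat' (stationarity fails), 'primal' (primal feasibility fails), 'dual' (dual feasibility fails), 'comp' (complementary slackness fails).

Gradient of f: grad f(x) = Q x + c = (-2, 6)
Constraint values g_i(x) = a_i^T x - b_i:
  g_1((0, -3)) = 0
Stationarity residual: grad f(x) + sum_i lambda_i a_i = (1, -3)
  -> stationarity FAILS
Primal feasibility (all g_i <= 0): OK
Dual feasibility (all lambda_i >= 0): OK
Complementary slackness (lambda_i * g_i(x) = 0 for all i): OK

Verdict: the first failing condition is stationarity -> stat.

stat


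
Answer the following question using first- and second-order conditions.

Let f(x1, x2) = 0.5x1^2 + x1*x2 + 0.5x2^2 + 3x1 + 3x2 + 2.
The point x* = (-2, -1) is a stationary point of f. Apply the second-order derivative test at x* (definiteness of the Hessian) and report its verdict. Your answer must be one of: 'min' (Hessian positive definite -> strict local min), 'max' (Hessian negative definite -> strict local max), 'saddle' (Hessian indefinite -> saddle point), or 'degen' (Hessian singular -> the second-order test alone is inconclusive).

Compute the Hessian H = grad^2 f:
  H = [[1, 1], [1, 1]]
Verify stationarity: grad f(x*) = H x* + g = (0, 0).
Eigenvalues of H: 0, 2.
H has a zero eigenvalue (singular; positive semidefinite but not definite), so H is neither positive definite, negative definite, nor indefinite. The second-order test alone is inconclusive -> degen.
(Indeed, f is constant along the null direction of H through x*, so x* is not a strict local extremum.)

degen


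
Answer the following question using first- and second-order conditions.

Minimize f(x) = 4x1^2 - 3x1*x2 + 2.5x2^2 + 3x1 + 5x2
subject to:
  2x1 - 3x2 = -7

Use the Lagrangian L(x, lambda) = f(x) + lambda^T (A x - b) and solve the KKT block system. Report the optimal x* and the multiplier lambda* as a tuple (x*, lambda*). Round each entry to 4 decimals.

Form the Lagrangian:
  L(x, lambda) = (1/2) x^T Q x + c^T x + lambda^T (A x - b)
Stationarity (grad_x L = 0): Q x + c + A^T lambda = 0.
Primal feasibility: A x = b.

This gives the KKT block system:
  [ Q   A^T ] [ x     ]   [-c ]
  [ A    0  ] [ lambda ] = [ b ]

Solving the linear system:
  x*      = (-1.1429, 1.5714)
  lambda* = (5.4286)
  f(x*)   = 21.2143

x* = (-1.1429, 1.5714), lambda* = (5.4286)


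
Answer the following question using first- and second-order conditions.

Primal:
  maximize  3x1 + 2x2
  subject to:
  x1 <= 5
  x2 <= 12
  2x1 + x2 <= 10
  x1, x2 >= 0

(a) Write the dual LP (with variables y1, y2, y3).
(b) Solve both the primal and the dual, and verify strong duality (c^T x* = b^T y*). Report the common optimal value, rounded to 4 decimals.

The standard primal-dual pair for 'max c^T x s.t. A x <= b, x >= 0' is:
  Dual:  min b^T y  s.t.  A^T y >= c,  y >= 0.

So the dual LP is:
  minimize  5y1 + 12y2 + 10y3
  subject to:
    y1 + 2y3 >= 3
    y2 + y3 >= 2
    y1, y2, y3 >= 0

Solving the primal: x* = (0, 10).
  primal value c^T x* = 20.
Solving the dual: y* = (0, 0, 2).
  dual value b^T y* = 20.
Strong duality: c^T x* = b^T y*. Confirmed.

20


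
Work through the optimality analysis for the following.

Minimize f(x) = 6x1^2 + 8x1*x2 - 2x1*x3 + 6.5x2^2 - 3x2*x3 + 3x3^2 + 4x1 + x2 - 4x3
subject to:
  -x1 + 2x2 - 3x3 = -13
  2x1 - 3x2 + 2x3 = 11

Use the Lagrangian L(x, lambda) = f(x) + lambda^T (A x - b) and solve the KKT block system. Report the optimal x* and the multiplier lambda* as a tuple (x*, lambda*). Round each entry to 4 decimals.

Form the Lagrangian:
  L(x, lambda) = (1/2) x^T Q x + c^T x + lambda^T (A x - b)
Stationarity (grad_x L = 0): Q x + c + A^T lambda = 0.
Primal feasibility: A x = b.

This gives the KKT block system:
  [ Q   A^T ] [ x     ]   [-c ]
  [ A    0  ] [ lambda ] = [ b ]

Solving the linear system:
  x*      = (1.0063, -0.5949, 3.6013)
  lambda* = (6.6329, 1.2595)
  f(x*)   = 30.6994

x* = (1.0063, -0.5949, 3.6013), lambda* = (6.6329, 1.2595)


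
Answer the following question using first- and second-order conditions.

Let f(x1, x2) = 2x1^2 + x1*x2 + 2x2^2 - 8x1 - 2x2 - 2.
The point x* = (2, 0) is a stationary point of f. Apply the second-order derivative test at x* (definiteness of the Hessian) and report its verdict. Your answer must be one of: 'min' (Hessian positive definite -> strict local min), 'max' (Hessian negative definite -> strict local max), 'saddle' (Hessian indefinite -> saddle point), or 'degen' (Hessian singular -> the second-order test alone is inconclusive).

Compute the Hessian H = grad^2 f:
  H = [[4, 1], [1, 4]]
Verify stationarity: grad f(x*) = H x* + g = (0, 0).
Eigenvalues of H: 3, 5.
Both eigenvalues > 0, so H is positive definite -> x* is a strict local min.

min


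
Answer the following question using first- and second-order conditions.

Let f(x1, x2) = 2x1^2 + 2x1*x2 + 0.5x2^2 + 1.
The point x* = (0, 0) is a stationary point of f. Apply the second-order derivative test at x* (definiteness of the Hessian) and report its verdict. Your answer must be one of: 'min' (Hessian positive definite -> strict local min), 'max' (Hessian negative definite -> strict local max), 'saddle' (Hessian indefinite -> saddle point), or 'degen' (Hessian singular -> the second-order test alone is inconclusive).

Compute the Hessian H = grad^2 f:
  H = [[4, 2], [2, 1]]
Verify stationarity: grad f(x*) = H x* + g = (0, 0).
Eigenvalues of H: 0, 5.
H has a zero eigenvalue (singular; positive semidefinite but not definite), so H is neither positive definite, negative definite, nor indefinite. The second-order test alone is inconclusive -> degen.
(Indeed, f is constant along the null direction of H through x*, so x* is not a strict local extremum.)

degen


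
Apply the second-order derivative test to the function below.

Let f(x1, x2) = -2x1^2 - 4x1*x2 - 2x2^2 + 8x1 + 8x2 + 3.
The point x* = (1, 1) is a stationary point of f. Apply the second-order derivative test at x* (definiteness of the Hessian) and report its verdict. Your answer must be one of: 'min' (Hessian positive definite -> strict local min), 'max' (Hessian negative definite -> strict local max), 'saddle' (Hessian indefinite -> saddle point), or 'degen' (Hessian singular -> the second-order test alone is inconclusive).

Compute the Hessian H = grad^2 f:
  H = [[-4, -4], [-4, -4]]
Verify stationarity: grad f(x*) = H x* + g = (0, 0).
Eigenvalues of H: -8, 0.
H has a zero eigenvalue (singular; negative semidefinite but not definite), so H is neither positive definite, negative definite, nor indefinite. The second-order test alone is inconclusive -> degen.
(Indeed, f is constant along the null direction of H through x*, so x* is not a strict local extremum.)

degen


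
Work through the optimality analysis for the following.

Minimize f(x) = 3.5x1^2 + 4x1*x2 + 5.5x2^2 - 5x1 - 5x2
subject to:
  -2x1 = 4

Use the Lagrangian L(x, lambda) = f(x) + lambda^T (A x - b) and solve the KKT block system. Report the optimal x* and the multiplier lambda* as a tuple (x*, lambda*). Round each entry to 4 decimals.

Form the Lagrangian:
  L(x, lambda) = (1/2) x^T Q x + c^T x + lambda^T (A x - b)
Stationarity (grad_x L = 0): Q x + c + A^T lambda = 0.
Primal feasibility: A x = b.

This gives the KKT block system:
  [ Q   A^T ] [ x     ]   [-c ]
  [ A    0  ] [ lambda ] = [ b ]

Solving the linear system:
  x*      = (-2, 1.1818)
  lambda* = (-7.1364)
  f(x*)   = 16.3182

x* = (-2, 1.1818), lambda* = (-7.1364)


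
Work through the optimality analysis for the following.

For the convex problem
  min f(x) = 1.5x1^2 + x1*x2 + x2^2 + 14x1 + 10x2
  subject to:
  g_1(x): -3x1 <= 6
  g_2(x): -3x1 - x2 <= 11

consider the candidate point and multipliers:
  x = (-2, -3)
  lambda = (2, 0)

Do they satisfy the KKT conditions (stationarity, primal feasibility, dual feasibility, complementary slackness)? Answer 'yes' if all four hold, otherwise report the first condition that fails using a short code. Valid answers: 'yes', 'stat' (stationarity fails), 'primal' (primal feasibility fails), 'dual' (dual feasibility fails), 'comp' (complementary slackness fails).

Gradient of f: grad f(x) = Q x + c = (5, 2)
Constraint values g_i(x) = a_i^T x - b_i:
  g_1((-2, -3)) = 0
  g_2((-2, -3)) = -2
Stationarity residual: grad f(x) + sum_i lambda_i a_i = (-1, 2)
  -> stationarity FAILS
Primal feasibility (all g_i <= 0): OK
Dual feasibility (all lambda_i >= 0): OK
Complementary slackness (lambda_i * g_i(x) = 0 for all i): OK

Verdict: the first failing condition is stationarity -> stat.

stat


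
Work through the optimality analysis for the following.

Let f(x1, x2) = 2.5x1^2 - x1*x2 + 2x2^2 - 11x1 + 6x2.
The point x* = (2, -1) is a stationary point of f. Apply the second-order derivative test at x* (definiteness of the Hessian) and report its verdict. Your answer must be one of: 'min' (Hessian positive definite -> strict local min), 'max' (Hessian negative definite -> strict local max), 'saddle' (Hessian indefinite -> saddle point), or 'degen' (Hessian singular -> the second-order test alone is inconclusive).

Compute the Hessian H = grad^2 f:
  H = [[5, -1], [-1, 4]]
Verify stationarity: grad f(x*) = H x* + g = (0, 0).
Eigenvalues of H: 3.382, 5.618.
Both eigenvalues > 0, so H is positive definite -> x* is a strict local min.

min


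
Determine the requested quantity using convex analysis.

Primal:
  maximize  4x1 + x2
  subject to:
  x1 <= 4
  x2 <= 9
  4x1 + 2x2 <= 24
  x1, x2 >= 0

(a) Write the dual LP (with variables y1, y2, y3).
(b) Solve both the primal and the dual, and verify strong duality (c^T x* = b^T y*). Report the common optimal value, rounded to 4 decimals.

The standard primal-dual pair for 'max c^T x s.t. A x <= b, x >= 0' is:
  Dual:  min b^T y  s.t.  A^T y >= c,  y >= 0.

So the dual LP is:
  minimize  4y1 + 9y2 + 24y3
  subject to:
    y1 + 4y3 >= 4
    y2 + 2y3 >= 1
    y1, y2, y3 >= 0

Solving the primal: x* = (4, 4).
  primal value c^T x* = 20.
Solving the dual: y* = (2, 0, 0.5).
  dual value b^T y* = 20.
Strong duality: c^T x* = b^T y*. Confirmed.

20


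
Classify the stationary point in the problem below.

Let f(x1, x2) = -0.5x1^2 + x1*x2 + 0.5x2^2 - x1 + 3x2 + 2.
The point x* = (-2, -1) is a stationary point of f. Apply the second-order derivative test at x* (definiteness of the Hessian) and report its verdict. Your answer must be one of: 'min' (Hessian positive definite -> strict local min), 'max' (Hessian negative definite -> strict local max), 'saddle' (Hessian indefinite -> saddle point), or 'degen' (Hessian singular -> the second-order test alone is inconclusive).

Compute the Hessian H = grad^2 f:
  H = [[-1, 1], [1, 1]]
Verify stationarity: grad f(x*) = H x* + g = (0, 0).
Eigenvalues of H: -1.4142, 1.4142.
Eigenvalues have mixed signs, so H is indefinite -> x* is a saddle point.

saddle


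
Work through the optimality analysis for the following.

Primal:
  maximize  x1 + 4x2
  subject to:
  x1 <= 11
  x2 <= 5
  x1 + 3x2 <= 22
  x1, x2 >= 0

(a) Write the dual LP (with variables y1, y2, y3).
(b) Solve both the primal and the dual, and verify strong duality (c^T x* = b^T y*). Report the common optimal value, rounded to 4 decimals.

The standard primal-dual pair for 'max c^T x s.t. A x <= b, x >= 0' is:
  Dual:  min b^T y  s.t.  A^T y >= c,  y >= 0.

So the dual LP is:
  minimize  11y1 + 5y2 + 22y3
  subject to:
    y1 + y3 >= 1
    y2 + 3y3 >= 4
    y1, y2, y3 >= 0

Solving the primal: x* = (7, 5).
  primal value c^T x* = 27.
Solving the dual: y* = (0, 1, 1).
  dual value b^T y* = 27.
Strong duality: c^T x* = b^T y*. Confirmed.

27


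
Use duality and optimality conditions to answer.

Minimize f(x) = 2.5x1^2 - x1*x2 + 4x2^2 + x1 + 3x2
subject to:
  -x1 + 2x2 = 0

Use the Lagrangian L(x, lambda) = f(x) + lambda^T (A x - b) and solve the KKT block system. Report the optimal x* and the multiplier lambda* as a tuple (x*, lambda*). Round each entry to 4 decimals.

Form the Lagrangian:
  L(x, lambda) = (1/2) x^T Q x + c^T x + lambda^T (A x - b)
Stationarity (grad_x L = 0): Q x + c + A^T lambda = 0.
Primal feasibility: A x = b.

This gives the KKT block system:
  [ Q   A^T ] [ x     ]   [-c ]
  [ A    0  ] [ lambda ] = [ b ]

Solving the linear system:
  x*      = (-0.4167, -0.2083)
  lambda* = (-0.875)
  f(x*)   = -0.5208

x* = (-0.4167, -0.2083), lambda* = (-0.875)


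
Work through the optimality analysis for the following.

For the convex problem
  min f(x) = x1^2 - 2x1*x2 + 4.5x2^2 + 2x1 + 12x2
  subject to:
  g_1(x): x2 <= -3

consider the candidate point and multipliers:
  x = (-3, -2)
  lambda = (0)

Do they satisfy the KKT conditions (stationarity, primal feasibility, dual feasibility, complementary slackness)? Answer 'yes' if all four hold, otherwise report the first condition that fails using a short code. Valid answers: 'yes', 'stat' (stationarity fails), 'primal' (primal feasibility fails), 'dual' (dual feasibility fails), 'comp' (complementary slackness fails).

Gradient of f: grad f(x) = Q x + c = (0, 0)
Constraint values g_i(x) = a_i^T x - b_i:
  g_1((-3, -2)) = 1
Stationarity residual: grad f(x) + sum_i lambda_i a_i = (0, 0)
  -> stationarity OK
Primal feasibility (all g_i <= 0): FAILS
Dual feasibility (all lambda_i >= 0): OK
Complementary slackness (lambda_i * g_i(x) = 0 for all i): OK

Verdict: the first failing condition is primal_feasibility -> primal.

primal


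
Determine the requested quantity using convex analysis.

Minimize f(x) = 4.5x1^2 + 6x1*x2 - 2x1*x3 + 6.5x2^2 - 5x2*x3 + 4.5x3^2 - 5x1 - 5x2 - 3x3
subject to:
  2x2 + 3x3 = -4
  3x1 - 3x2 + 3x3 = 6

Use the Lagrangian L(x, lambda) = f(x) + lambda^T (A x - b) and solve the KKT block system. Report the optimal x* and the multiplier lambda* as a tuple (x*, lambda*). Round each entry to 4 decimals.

Form the Lagrangian:
  L(x, lambda) = (1/2) x^T Q x + c^T x + lambda^T (A x - b)
Stationarity (grad_x L = 0): Q x + c + A^T lambda = 0.
Primal feasibility: A x = b.

This gives the KKT block system:
  [ Q   A^T ] [ x     ]   [-c ]
  [ A    0  ] [ lambda ] = [ b ]

Solving the linear system:
  x*      = (1.459, -1.1246, -0.5836)
  lambda* = (2.6991, -0.8501)
  f(x*)   = 7.9878

x* = (1.459, -1.1246, -0.5836), lambda* = (2.6991, -0.8501)


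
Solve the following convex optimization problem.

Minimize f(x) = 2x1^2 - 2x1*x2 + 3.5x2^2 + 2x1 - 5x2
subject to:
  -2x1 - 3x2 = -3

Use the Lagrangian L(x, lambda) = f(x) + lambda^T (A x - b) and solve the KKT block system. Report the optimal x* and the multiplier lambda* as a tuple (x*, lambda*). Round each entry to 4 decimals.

Form the Lagrangian:
  L(x, lambda) = (1/2) x^T Q x + c^T x + lambda^T (A x - b)
Stationarity (grad_x L = 0): Q x + c + A^T lambda = 0.
Primal feasibility: A x = b.

This gives the KKT block system:
  [ Q   A^T ] [ x     ]   [-c ]
  [ A    0  ] [ lambda ] = [ b ]

Solving the linear system:
  x*      = (0.1364, 0.9091)
  lambda* = (0.3636)
  f(x*)   = -1.5909

x* = (0.1364, 0.9091), lambda* = (0.3636)


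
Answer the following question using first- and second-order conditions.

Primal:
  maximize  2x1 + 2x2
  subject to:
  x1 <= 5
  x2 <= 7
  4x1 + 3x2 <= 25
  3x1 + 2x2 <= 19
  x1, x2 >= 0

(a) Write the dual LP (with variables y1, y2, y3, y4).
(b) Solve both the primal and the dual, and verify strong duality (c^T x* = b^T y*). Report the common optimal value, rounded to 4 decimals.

The standard primal-dual pair for 'max c^T x s.t. A x <= b, x >= 0' is:
  Dual:  min b^T y  s.t.  A^T y >= c,  y >= 0.

So the dual LP is:
  minimize  5y1 + 7y2 + 25y3 + 19y4
  subject to:
    y1 + 4y3 + 3y4 >= 2
    y2 + 3y3 + 2y4 >= 2
    y1, y2, y3, y4 >= 0

Solving the primal: x* = (1, 7).
  primal value c^T x* = 16.
Solving the dual: y* = (0, 0.5, 0.5, 0).
  dual value b^T y* = 16.
Strong duality: c^T x* = b^T y*. Confirmed.

16


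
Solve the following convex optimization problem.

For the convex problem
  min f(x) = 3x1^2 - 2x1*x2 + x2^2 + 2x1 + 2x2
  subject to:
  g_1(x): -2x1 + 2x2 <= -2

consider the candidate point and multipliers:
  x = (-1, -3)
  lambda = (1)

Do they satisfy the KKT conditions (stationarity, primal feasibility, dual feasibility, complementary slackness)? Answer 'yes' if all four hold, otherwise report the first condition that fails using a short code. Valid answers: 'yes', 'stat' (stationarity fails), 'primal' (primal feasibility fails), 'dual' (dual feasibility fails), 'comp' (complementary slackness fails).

Gradient of f: grad f(x) = Q x + c = (2, -2)
Constraint values g_i(x) = a_i^T x - b_i:
  g_1((-1, -3)) = -2
Stationarity residual: grad f(x) + sum_i lambda_i a_i = (0, 0)
  -> stationarity OK
Primal feasibility (all g_i <= 0): OK
Dual feasibility (all lambda_i >= 0): OK
Complementary slackness (lambda_i * g_i(x) = 0 for all i): FAILS

Verdict: the first failing condition is complementary_slackness -> comp.

comp


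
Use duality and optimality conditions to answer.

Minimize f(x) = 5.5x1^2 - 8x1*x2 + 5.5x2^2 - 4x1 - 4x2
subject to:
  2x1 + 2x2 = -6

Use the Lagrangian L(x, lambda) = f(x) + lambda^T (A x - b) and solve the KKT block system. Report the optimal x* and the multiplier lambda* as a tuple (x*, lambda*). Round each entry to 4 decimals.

Form the Lagrangian:
  L(x, lambda) = (1/2) x^T Q x + c^T x + lambda^T (A x - b)
Stationarity (grad_x L = 0): Q x + c + A^T lambda = 0.
Primal feasibility: A x = b.

This gives the KKT block system:
  [ Q   A^T ] [ x     ]   [-c ]
  [ A    0  ] [ lambda ] = [ b ]

Solving the linear system:
  x*      = (-1.5, -1.5)
  lambda* = (4.25)
  f(x*)   = 18.75

x* = (-1.5, -1.5), lambda* = (4.25)


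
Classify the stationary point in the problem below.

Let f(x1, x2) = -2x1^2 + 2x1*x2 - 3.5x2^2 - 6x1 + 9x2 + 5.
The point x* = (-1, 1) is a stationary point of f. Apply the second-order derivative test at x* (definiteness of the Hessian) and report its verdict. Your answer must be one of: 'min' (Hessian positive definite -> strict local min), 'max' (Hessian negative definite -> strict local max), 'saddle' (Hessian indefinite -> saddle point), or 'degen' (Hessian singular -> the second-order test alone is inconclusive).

Compute the Hessian H = grad^2 f:
  H = [[-4, 2], [2, -7]]
Verify stationarity: grad f(x*) = H x* + g = (0, 0).
Eigenvalues of H: -8, -3.
Both eigenvalues < 0, so H is negative definite -> x* is a strict local max.

max


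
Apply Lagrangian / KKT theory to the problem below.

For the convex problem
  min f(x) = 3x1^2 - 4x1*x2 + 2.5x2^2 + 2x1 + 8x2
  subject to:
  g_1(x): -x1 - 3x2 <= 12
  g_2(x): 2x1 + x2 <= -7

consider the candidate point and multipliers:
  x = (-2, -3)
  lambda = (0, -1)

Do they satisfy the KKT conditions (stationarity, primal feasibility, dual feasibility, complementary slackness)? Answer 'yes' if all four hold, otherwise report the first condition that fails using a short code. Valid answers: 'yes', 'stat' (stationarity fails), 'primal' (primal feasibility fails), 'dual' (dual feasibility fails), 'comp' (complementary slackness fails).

Gradient of f: grad f(x) = Q x + c = (2, 1)
Constraint values g_i(x) = a_i^T x - b_i:
  g_1((-2, -3)) = -1
  g_2((-2, -3)) = 0
Stationarity residual: grad f(x) + sum_i lambda_i a_i = (0, 0)
  -> stationarity OK
Primal feasibility (all g_i <= 0): OK
Dual feasibility (all lambda_i >= 0): FAILS
Complementary slackness (lambda_i * g_i(x) = 0 for all i): OK

Verdict: the first failing condition is dual_feasibility -> dual.

dual


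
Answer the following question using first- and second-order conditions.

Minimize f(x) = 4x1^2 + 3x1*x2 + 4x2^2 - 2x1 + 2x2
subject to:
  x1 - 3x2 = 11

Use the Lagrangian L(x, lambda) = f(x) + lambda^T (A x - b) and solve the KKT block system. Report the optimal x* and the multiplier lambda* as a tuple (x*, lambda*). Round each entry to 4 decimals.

Form the Lagrangian:
  L(x, lambda) = (1/2) x^T Q x + c^T x + lambda^T (A x - b)
Stationarity (grad_x L = 0): Q x + c + A^T lambda = 0.
Primal feasibility: A x = b.

This gives the KKT block system:
  [ Q   A^T ] [ x     ]   [-c ]
  [ A    0  ] [ lambda ] = [ b ]

Solving the linear system:
  x*      = (2.0306, -2.9898)
  lambda* = (-5.2755)
  f(x*)   = 23.9949

x* = (2.0306, -2.9898), lambda* = (-5.2755)


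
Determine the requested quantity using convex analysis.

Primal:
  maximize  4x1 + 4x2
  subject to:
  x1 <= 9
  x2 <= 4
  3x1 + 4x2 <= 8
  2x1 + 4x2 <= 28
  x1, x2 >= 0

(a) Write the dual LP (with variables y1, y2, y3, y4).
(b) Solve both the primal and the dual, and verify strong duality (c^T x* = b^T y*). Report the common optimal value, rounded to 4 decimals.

The standard primal-dual pair for 'max c^T x s.t. A x <= b, x >= 0' is:
  Dual:  min b^T y  s.t.  A^T y >= c,  y >= 0.

So the dual LP is:
  minimize  9y1 + 4y2 + 8y3 + 28y4
  subject to:
    y1 + 3y3 + 2y4 >= 4
    y2 + 4y3 + 4y4 >= 4
    y1, y2, y3, y4 >= 0

Solving the primal: x* = (2.6667, 0).
  primal value c^T x* = 10.6667.
Solving the dual: y* = (0, 0, 1.3333, 0).
  dual value b^T y* = 10.6667.
Strong duality: c^T x* = b^T y*. Confirmed.

10.6667


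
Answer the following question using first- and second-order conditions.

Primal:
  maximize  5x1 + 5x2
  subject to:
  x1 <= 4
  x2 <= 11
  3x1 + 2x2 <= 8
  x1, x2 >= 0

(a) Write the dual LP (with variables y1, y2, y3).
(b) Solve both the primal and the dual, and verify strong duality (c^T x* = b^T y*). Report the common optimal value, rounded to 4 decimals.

The standard primal-dual pair for 'max c^T x s.t. A x <= b, x >= 0' is:
  Dual:  min b^T y  s.t.  A^T y >= c,  y >= 0.

So the dual LP is:
  minimize  4y1 + 11y2 + 8y3
  subject to:
    y1 + 3y3 >= 5
    y2 + 2y3 >= 5
    y1, y2, y3 >= 0

Solving the primal: x* = (0, 4).
  primal value c^T x* = 20.
Solving the dual: y* = (0, 0, 2.5).
  dual value b^T y* = 20.
Strong duality: c^T x* = b^T y*. Confirmed.

20


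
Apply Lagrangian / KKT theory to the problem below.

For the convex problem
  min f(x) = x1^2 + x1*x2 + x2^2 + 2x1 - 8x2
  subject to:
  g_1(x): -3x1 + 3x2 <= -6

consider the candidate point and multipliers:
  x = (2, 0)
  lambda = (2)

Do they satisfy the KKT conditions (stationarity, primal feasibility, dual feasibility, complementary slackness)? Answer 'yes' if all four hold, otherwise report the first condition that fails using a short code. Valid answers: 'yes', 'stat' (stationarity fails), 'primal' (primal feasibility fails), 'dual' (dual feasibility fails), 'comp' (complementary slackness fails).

Gradient of f: grad f(x) = Q x + c = (6, -6)
Constraint values g_i(x) = a_i^T x - b_i:
  g_1((2, 0)) = 0
Stationarity residual: grad f(x) + sum_i lambda_i a_i = (0, 0)
  -> stationarity OK
Primal feasibility (all g_i <= 0): OK
Dual feasibility (all lambda_i >= 0): OK
Complementary slackness (lambda_i * g_i(x) = 0 for all i): OK

Verdict: yes, KKT holds.

yes


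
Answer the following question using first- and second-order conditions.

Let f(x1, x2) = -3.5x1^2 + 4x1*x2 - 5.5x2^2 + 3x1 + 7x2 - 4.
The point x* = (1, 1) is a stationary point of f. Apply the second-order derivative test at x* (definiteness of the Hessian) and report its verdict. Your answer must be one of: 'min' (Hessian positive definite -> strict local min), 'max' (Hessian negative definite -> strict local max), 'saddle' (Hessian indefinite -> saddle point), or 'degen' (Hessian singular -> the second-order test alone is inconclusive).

Compute the Hessian H = grad^2 f:
  H = [[-7, 4], [4, -11]]
Verify stationarity: grad f(x*) = H x* + g = (0, 0).
Eigenvalues of H: -13.4721, -4.5279.
Both eigenvalues < 0, so H is negative definite -> x* is a strict local max.

max


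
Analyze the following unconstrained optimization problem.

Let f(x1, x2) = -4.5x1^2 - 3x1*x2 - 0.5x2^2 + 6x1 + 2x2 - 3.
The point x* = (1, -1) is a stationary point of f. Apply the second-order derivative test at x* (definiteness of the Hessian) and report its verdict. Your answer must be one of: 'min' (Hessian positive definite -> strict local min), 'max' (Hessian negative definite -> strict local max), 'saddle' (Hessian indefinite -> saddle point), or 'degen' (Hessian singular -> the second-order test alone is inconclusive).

Compute the Hessian H = grad^2 f:
  H = [[-9, -3], [-3, -1]]
Verify stationarity: grad f(x*) = H x* + g = (0, 0).
Eigenvalues of H: -10, 0.
H has a zero eigenvalue (singular; negative semidefinite but not definite), so H is neither positive definite, negative definite, nor indefinite. The second-order test alone is inconclusive -> degen.
(Indeed, f is constant along the null direction of H through x*, so x* is not a strict local extremum.)

degen


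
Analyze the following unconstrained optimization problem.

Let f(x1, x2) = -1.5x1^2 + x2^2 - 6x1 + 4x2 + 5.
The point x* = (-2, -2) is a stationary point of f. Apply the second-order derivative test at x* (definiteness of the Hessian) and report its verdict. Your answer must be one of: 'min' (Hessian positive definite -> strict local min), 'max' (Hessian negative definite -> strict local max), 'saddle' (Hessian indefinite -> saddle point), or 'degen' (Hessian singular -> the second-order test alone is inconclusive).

Compute the Hessian H = grad^2 f:
  H = [[-3, 0], [0, 2]]
Verify stationarity: grad f(x*) = H x* + g = (0, 0).
Eigenvalues of H: -3, 2.
Eigenvalues have mixed signs, so H is indefinite -> x* is a saddle point.

saddle


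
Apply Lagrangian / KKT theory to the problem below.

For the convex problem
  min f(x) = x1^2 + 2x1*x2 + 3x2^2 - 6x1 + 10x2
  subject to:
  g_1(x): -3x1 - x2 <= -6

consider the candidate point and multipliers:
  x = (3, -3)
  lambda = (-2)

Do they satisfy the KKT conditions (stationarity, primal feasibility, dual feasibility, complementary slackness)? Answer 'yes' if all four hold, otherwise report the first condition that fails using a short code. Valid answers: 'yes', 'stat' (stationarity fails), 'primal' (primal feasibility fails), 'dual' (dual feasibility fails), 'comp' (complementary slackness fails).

Gradient of f: grad f(x) = Q x + c = (-6, -2)
Constraint values g_i(x) = a_i^T x - b_i:
  g_1((3, -3)) = 0
Stationarity residual: grad f(x) + sum_i lambda_i a_i = (0, 0)
  -> stationarity OK
Primal feasibility (all g_i <= 0): OK
Dual feasibility (all lambda_i >= 0): FAILS
Complementary slackness (lambda_i * g_i(x) = 0 for all i): OK

Verdict: the first failing condition is dual_feasibility -> dual.

dual


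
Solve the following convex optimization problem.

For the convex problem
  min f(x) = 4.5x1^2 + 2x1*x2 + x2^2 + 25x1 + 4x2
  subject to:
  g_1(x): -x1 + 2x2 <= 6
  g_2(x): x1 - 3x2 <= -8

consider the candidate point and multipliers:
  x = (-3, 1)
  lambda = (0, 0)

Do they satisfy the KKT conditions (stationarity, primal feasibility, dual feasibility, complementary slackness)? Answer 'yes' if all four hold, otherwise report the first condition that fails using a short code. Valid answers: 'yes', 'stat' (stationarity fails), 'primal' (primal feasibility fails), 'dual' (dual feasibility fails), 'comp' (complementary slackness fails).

Gradient of f: grad f(x) = Q x + c = (0, 0)
Constraint values g_i(x) = a_i^T x - b_i:
  g_1((-3, 1)) = -1
  g_2((-3, 1)) = 2
Stationarity residual: grad f(x) + sum_i lambda_i a_i = (0, 0)
  -> stationarity OK
Primal feasibility (all g_i <= 0): FAILS
Dual feasibility (all lambda_i >= 0): OK
Complementary slackness (lambda_i * g_i(x) = 0 for all i): OK

Verdict: the first failing condition is primal_feasibility -> primal.

primal


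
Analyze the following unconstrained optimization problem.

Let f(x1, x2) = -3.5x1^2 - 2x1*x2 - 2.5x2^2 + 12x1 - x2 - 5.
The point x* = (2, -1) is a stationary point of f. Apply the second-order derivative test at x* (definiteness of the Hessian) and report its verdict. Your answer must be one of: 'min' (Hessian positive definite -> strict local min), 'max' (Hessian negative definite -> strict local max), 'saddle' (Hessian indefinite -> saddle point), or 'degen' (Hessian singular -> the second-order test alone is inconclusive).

Compute the Hessian H = grad^2 f:
  H = [[-7, -2], [-2, -5]]
Verify stationarity: grad f(x*) = H x* + g = (0, 0).
Eigenvalues of H: -8.2361, -3.7639.
Both eigenvalues < 0, so H is negative definite -> x* is a strict local max.

max


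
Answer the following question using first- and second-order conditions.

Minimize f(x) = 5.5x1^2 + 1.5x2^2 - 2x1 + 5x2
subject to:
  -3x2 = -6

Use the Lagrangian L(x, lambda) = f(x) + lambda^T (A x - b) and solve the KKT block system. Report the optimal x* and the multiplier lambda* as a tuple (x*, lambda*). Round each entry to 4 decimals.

Form the Lagrangian:
  L(x, lambda) = (1/2) x^T Q x + c^T x + lambda^T (A x - b)
Stationarity (grad_x L = 0): Q x + c + A^T lambda = 0.
Primal feasibility: A x = b.

This gives the KKT block system:
  [ Q   A^T ] [ x     ]   [-c ]
  [ A    0  ] [ lambda ] = [ b ]

Solving the linear system:
  x*      = (0.1818, 2)
  lambda* = (3.6667)
  f(x*)   = 15.8182

x* = (0.1818, 2), lambda* = (3.6667)


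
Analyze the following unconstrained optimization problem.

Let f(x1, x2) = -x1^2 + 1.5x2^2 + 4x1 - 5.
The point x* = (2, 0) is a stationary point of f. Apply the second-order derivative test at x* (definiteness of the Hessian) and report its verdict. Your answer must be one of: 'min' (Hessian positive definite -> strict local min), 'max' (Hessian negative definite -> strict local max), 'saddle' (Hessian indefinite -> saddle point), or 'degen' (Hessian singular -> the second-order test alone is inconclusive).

Compute the Hessian H = grad^2 f:
  H = [[-2, 0], [0, 3]]
Verify stationarity: grad f(x*) = H x* + g = (0, 0).
Eigenvalues of H: -2, 3.
Eigenvalues have mixed signs, so H is indefinite -> x* is a saddle point.

saddle


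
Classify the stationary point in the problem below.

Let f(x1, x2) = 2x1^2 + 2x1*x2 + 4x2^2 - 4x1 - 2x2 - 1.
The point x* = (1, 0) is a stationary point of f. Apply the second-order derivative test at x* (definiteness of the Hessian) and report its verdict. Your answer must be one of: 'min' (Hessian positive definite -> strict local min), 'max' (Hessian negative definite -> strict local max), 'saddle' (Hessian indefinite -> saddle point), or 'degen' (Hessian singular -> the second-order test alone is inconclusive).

Compute the Hessian H = grad^2 f:
  H = [[4, 2], [2, 8]]
Verify stationarity: grad f(x*) = H x* + g = (0, 0).
Eigenvalues of H: 3.1716, 8.8284.
Both eigenvalues > 0, so H is positive definite -> x* is a strict local min.

min


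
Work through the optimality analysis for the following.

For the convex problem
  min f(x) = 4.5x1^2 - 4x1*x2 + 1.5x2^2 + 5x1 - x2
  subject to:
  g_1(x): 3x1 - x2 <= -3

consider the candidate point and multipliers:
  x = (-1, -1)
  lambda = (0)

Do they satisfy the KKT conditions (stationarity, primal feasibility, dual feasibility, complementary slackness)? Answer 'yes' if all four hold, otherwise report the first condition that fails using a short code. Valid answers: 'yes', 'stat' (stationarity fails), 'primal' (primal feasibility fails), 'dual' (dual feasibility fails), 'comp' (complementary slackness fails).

Gradient of f: grad f(x) = Q x + c = (0, 0)
Constraint values g_i(x) = a_i^T x - b_i:
  g_1((-1, -1)) = 1
Stationarity residual: grad f(x) + sum_i lambda_i a_i = (0, 0)
  -> stationarity OK
Primal feasibility (all g_i <= 0): FAILS
Dual feasibility (all lambda_i >= 0): OK
Complementary slackness (lambda_i * g_i(x) = 0 for all i): OK

Verdict: the first failing condition is primal_feasibility -> primal.

primal
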